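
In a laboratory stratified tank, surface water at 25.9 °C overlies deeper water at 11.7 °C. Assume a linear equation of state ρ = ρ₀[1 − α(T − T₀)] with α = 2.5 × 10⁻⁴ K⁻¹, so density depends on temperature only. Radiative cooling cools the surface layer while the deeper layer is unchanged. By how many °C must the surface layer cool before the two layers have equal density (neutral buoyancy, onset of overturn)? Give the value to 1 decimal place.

14.2 °C

With temperature the only control, equal density requires T_surf′ = T_deep.
T_surf′ = 11.7 °C.
Cooling required: 25.9 − 11.7 = 14.2 °C.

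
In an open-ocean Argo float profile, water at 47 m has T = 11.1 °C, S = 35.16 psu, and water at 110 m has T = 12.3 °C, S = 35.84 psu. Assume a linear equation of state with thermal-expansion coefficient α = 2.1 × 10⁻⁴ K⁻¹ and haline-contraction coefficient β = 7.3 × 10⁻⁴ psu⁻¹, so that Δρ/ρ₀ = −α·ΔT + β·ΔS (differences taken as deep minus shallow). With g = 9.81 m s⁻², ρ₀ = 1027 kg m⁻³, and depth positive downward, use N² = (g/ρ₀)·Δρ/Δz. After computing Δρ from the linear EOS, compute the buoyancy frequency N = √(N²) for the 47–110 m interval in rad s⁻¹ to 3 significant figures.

6.17 × 10⁻³ rad s⁻¹

ΔT = +1.2 K, ΔS = +0.68 psu (deep − shallow).
Δρ/ρ₀ = −αΔT + βΔS = -2.52 × 10⁻⁴ + 4.964 × 10⁻⁴ = 2.444 × 10⁻⁴, so Δρ ≈ 0.2510 kg m⁻³.
N² = (g/ρ₀)·Δρ/Δz = g·(Δρ/ρ₀)/Δz = 9.81 × 2.444 × 10⁻⁴ / 63 = 3.8057 × 10⁻⁵ s⁻².
N = √(3.8057 × 10⁻⁵) = 6.1690 × 10⁻³ rad s⁻¹ ≈ 6.17 × 10⁻³ rad s⁻¹.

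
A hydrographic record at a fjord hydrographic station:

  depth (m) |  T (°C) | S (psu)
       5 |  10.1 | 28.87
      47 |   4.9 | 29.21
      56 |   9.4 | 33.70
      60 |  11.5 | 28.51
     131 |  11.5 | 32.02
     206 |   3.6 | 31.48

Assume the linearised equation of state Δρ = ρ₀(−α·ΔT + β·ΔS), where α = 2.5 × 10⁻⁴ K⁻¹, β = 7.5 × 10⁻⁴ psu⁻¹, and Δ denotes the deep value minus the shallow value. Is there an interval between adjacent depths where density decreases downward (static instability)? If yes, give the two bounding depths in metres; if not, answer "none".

56–60 m

Evaluate Δρ/ρ₀ = −αΔT + βΔS across each adjacent pair:
  5–47 m: −αΔT+βΔS = −(2.5 × 10⁻⁴)(-5.2)+(7.5 × 10⁻⁴)(+0.34) = 1.6 × 10⁻³ → stable
  47–56 m: −αΔT+βΔS = −(2.5 × 10⁻⁴)(+4.5)+(7.5 × 10⁻⁴)(+4.49) = 2.2 × 10⁻³ → stable
  56–60 m: −αΔT+βΔS = −(2.5 × 10⁻⁴)(+2.1)+(7.5 × 10⁻⁴)(-5.19) = -4.4 × 10⁻³ → UNSTABLE
  60–131 m: −αΔT+βΔS = −(2.5 × 10⁻⁴)(+0.0)+(7.5 × 10⁻⁴)(+3.51) = 2.6 × 10⁻³ → stable
  131–206 m: −αΔT+βΔS = −(2.5 × 10⁻⁴)(-7.9)+(7.5 × 10⁻⁴)(-0.54) = 1.6 × 10⁻³ → stable
The 56–60 m interval has Δρ < 0: lighter water underlies denser water.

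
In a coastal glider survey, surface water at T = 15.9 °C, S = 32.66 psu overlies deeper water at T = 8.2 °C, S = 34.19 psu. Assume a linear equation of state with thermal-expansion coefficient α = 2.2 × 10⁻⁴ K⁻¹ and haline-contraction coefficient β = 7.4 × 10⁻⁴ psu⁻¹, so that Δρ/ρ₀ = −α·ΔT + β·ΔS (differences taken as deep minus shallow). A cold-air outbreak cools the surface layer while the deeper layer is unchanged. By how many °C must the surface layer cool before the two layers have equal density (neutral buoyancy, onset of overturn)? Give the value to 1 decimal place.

Neutral buoyancy requires Δρ = 0, i.e. −α(T_deep − T_surf′) + β(S_deep − S_surf) = 0.
T_surf′ = T_deep − (β/α)·ΔS = 8.2 − (7.4 × 10⁻⁴/2.2 × 10⁻⁴)·(+1.53) = 3.054 °C.
Cooling required: 15.9 − (3.054) = 12.846 °C.

12.8 °C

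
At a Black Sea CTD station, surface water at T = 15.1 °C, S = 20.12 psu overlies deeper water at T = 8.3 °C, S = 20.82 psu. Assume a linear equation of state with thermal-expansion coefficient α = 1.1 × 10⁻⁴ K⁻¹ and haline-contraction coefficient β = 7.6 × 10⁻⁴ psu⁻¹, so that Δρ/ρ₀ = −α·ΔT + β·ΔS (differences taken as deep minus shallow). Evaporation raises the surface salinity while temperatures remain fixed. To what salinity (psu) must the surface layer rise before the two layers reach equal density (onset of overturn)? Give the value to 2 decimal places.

Neutral buoyancy requires −α(T_deep − T_surf) + β(S_deep − S_surf′) = 0.
S_surf′ = S_deep − (α/β)·ΔT = 20.82 − (1.1 × 10⁻⁴/7.6 × 10⁻⁴)·(-6.8) = 21.8042 psu.
Increase required: 21.8042 − 20.12 = 1.6842 psu.

21.80 psu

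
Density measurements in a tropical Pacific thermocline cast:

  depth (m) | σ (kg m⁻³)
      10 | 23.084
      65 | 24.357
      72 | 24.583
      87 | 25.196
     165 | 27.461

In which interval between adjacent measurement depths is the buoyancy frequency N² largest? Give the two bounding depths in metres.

72–87 m

Compute the density gradient over each adjacent pair:
  10–65 m: Δρ/Δz = 1.273/55 = 0.023 kg m⁻⁴
  65–72 m: Δρ/Δz = 0.226/7 = 0.032 kg m⁻⁴
  72–87 m: Δρ/Δz = 0.613/15 = 0.041 kg m⁻⁴
  87–165 m: Δρ/Δz = 2.265/78 = 0.029 kg m⁻⁴
The largest gradient is in the 72–87 m interval — the pycnocline.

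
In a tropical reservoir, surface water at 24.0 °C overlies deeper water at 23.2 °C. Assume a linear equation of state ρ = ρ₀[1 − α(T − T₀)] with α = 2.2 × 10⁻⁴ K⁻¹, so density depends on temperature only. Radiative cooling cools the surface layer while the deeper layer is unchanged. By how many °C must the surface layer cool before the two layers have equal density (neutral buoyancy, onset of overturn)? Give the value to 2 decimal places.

With temperature the only control, equal density requires T_surf′ = T_deep.
T_surf′ = 23.2 °C.
Cooling required: 24.0 − 23.2 = 0.80 °C.

0.80 °C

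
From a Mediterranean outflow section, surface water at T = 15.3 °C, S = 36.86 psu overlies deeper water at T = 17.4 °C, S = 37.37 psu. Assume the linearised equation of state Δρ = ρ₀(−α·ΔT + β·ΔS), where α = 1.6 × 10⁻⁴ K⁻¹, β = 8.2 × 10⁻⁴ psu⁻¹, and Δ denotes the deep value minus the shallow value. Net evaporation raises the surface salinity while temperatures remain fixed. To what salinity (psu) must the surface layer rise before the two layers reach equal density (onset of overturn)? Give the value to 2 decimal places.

Neutral buoyancy requires −α(T_deep − T_surf) + β(S_deep − S_surf′) = 0.
S_surf′ = S_deep − (α/β)·ΔT = 37.37 − (1.6 × 10⁻⁴/8.2 × 10⁻⁴)·(+2.1) = 36.9602 psu.
Increase required: 36.9602 − 36.86 = 0.1002 psu.

36.96 psu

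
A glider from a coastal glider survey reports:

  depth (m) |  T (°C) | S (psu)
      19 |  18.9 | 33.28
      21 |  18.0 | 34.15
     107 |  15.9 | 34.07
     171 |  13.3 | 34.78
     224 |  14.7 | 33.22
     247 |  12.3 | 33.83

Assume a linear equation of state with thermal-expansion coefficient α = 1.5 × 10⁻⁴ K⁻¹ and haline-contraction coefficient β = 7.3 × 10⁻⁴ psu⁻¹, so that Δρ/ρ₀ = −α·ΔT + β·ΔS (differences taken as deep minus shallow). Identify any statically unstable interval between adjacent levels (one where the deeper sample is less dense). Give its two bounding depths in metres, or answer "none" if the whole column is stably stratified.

171–224 m

Evaluate Δρ/ρ₀ = −αΔT + βΔS across each adjacent pair:
  19–21 m: −αΔT+βΔS = −(1.5 × 10⁻⁴)(-0.9)+(7.3 × 10⁻⁴)(+0.87) = 7.7 × 10⁻⁴ → stable
  21–107 m: −αΔT+βΔS = −(1.5 × 10⁻⁴)(-2.1)+(7.3 × 10⁻⁴)(-0.08) = 2.6 × 10⁻⁴ → stable
  107–171 m: −αΔT+βΔS = −(1.5 × 10⁻⁴)(-2.6)+(7.3 × 10⁻⁴)(+0.71) = 9.1 × 10⁻⁴ → stable
  171–224 m: −αΔT+βΔS = −(1.5 × 10⁻⁴)(+1.4)+(7.3 × 10⁻⁴)(-1.56) = -1.3 × 10⁻³ → UNSTABLE
  224–247 m: −αΔT+βΔS = −(1.5 × 10⁻⁴)(-2.4)+(7.3 × 10⁻⁴)(+0.61) = 8.1 × 10⁻⁴ → stable
The 171–224 m interval has Δρ < 0: lighter water underlies denser water.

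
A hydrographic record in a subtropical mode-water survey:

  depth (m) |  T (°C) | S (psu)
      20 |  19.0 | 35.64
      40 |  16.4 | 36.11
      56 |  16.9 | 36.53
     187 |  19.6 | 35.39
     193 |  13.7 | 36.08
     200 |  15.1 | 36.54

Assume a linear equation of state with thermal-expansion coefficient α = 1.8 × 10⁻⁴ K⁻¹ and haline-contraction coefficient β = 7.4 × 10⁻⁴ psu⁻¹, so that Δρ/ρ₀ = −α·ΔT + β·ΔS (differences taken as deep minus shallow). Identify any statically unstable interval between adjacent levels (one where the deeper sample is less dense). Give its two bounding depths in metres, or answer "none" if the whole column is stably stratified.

56–187 m

Evaluate Δρ/ρ₀ = −αΔT + βΔS across each adjacent pair:
  20–40 m: −αΔT+βΔS = −(1.8 × 10⁻⁴)(-2.6)+(7.4 × 10⁻⁴)(+0.47) = 8.2 × 10⁻⁴ → stable
  40–56 m: −αΔT+βΔS = −(1.8 × 10⁻⁴)(+0.5)+(7.4 × 10⁻⁴)(+0.42) = 2.2 × 10⁻⁴ → stable
  56–187 m: −αΔT+βΔS = −(1.8 × 10⁻⁴)(+2.7)+(7.4 × 10⁻⁴)(-1.14) = -1.3 × 10⁻³ → UNSTABLE
  187–193 m: −αΔT+βΔS = −(1.8 × 10⁻⁴)(-5.9)+(7.4 × 10⁻⁴)(+0.69) = 1.6 × 10⁻³ → stable
  193–200 m: −αΔT+βΔS = −(1.8 × 10⁻⁴)(+1.4)+(7.4 × 10⁻⁴)(+0.46) = 8.8 × 10⁻⁵ → stable
The 56–187 m interval has Δρ < 0: lighter water underlies denser water.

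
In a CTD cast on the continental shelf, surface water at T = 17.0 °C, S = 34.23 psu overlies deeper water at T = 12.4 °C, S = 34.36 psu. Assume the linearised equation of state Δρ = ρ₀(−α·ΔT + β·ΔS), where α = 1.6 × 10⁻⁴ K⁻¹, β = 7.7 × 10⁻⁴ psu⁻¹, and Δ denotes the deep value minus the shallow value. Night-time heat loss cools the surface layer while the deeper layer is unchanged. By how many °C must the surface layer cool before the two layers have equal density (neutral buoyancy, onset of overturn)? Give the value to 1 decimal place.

5.2 °C

Neutral buoyancy requires Δρ = 0, i.e. −α(T_deep − T_surf′) + β(S_deep − S_surf) = 0.
T_surf′ = T_deep − (β/α)·ΔS = 12.4 − (7.7 × 10⁻⁴/1.6 × 10⁻⁴)·(+0.13) = 11.774 °C.
Cooling required: 17.0 − (11.774) = 5.226 °C.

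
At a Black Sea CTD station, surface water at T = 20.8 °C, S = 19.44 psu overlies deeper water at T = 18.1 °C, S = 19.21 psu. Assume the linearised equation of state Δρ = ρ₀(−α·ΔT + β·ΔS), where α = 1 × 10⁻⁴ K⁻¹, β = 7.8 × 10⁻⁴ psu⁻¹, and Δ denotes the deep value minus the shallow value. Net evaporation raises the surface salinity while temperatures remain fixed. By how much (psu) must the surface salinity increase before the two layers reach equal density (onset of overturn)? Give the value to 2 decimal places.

Neutral buoyancy requires −α(T_deep − T_surf) + β(S_deep − S_surf′) = 0.
S_surf′ = S_deep − (α/β)·ΔT = 19.21 − (1 × 10⁻⁴/7.8 × 10⁻⁴)·(-2.7) = 19.5562 psu.
Increase required: 19.5562 − 19.44 = 0.1162 psu.

0.12 psu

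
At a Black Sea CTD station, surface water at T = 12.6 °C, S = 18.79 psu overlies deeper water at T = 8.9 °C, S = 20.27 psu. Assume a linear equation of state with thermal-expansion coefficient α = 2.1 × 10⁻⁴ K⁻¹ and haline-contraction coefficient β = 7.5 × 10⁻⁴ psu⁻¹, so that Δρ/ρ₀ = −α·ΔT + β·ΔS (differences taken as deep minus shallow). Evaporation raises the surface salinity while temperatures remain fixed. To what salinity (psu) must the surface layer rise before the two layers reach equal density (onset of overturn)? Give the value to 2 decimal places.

Neutral buoyancy requires −α(T_deep − T_surf) + β(S_deep − S_surf′) = 0.
S_surf′ = S_deep − (α/β)·ΔT = 20.27 − (2.1 × 10⁻⁴/7.5 × 10⁻⁴)·(-3.7) = 21.3060 psu.
Increase required: 21.3060 − 18.79 = 2.5160 psu.

21.31 psu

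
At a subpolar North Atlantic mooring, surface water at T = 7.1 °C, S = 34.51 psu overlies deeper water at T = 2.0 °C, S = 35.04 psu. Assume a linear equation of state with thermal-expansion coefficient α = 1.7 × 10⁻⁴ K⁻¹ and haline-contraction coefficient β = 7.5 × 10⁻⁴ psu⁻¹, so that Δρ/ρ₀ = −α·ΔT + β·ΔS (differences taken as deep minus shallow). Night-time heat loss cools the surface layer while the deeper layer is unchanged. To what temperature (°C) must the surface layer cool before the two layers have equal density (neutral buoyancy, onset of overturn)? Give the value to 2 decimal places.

-0.34 °C

Neutral buoyancy requires Δρ = 0, i.e. −α(T_deep − T_surf′) + β(S_deep − S_surf) = 0.
T_surf′ = T_deep − (β/α)·ΔS = 2.0 − (7.5 × 10⁻⁴/1.7 × 10⁻⁴)·(+0.53) = -0.3382 °C.
Cooling required: 7.1 − (-0.3382) = 7.4382 °C.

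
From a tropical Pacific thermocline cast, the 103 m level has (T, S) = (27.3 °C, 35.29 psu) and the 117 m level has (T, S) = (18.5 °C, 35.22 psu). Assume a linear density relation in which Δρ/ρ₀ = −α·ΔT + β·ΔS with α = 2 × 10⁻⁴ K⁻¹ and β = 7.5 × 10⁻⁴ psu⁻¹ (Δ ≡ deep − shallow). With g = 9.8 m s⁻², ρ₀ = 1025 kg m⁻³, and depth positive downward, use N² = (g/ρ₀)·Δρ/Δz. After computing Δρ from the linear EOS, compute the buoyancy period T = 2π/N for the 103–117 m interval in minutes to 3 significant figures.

ΔT = -8.8 K, ΔS = -0.07 psu (deep − shallow).
Δρ/ρ₀ = −αΔT + βΔS = 1.76 × 10⁻³ − 5.25 × 10⁻⁵ = 1.7075 × 10⁻³, so Δρ ≈ 1.750 kg m⁻³.
N² = (g/ρ₀)·Δρ/Δz = g·(Δρ/ρ₀)/Δz = 9.8 × 1.7075 × 10⁻³ / 14 = 1.1953 × 10⁻³ s⁻².
N = √(1.1953 × 10⁻³) = 0.034573 rad s⁻¹ → T = 2π/N = 181.74 s = 3.0290 min ≈ 3.03 min.

3.03 min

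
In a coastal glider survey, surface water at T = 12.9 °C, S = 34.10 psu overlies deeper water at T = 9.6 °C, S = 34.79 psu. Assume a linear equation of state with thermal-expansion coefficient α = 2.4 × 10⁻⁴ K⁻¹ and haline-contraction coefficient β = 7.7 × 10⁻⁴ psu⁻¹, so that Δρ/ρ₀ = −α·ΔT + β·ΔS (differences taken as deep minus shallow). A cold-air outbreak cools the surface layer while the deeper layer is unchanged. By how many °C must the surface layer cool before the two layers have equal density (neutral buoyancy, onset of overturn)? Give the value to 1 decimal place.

Neutral buoyancy requires Δρ = 0, i.e. −α(T_deep − T_surf′) + β(S_deep − S_surf) = 0.
T_surf′ = T_deep − (β/α)·ΔS = 9.6 − (7.7 × 10⁻⁴/2.4 × 10⁻⁴)·(+0.69) = 7.386 °C.
Cooling required: 12.9 − (7.386) = 5.514 °C.

5.5 °C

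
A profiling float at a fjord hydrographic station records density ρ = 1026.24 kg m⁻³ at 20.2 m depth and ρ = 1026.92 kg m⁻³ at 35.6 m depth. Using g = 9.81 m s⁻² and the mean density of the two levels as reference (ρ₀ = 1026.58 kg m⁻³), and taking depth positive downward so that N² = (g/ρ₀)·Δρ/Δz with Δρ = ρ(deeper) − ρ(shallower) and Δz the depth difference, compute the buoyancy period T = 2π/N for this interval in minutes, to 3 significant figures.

Δρ = 1026.92 − 1026.24 = 0.68 kg m⁻³ over Δz = 35.6 − 20.2 = 15.4 m.
N² = (9.81/1026.58) × (0.68/15.4) = 4.2195 × 10⁻⁴ s⁻².
N = √(4.2195 × 10⁻⁴) = 0.020541 rad s⁻¹, so T = 2π/N = 305.89 s = 5.0982 min ≈ 5.10 min.

5.10 min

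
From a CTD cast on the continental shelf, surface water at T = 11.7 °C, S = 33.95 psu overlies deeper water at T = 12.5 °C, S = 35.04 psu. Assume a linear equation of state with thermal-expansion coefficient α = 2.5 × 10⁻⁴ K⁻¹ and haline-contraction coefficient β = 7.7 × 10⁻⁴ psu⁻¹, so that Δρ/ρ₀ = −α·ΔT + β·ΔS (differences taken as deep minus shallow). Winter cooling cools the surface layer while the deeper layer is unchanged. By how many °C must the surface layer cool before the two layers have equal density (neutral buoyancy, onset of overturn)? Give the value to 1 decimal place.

Neutral buoyancy requires Δρ = 0, i.e. −α(T_deep − T_surf′) + β(S_deep − S_surf) = 0.
T_surf′ = T_deep − (β/α)·ΔS = 12.5 − (7.7 × 10⁻⁴/2.5 × 10⁻⁴)·(+1.09) = 9.143 °C.
Cooling required: 11.7 − (9.143) = 2.557 °C.

2.6 °C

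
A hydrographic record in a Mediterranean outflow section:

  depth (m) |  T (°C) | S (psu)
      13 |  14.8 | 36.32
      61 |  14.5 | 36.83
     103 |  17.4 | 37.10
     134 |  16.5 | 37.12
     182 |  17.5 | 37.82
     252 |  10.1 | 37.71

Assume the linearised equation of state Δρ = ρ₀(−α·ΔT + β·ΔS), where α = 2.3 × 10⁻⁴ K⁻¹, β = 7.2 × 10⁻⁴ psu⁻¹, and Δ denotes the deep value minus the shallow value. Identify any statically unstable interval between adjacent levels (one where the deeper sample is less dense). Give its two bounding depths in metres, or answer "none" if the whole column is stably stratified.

Evaluate Δρ/ρ₀ = −αΔT + βΔS across each adjacent pair:
  13–61 m: −αΔT+βΔS = −(2.3 × 10⁻⁴)(-0.3)+(7.2 × 10⁻⁴)(+0.51) = 4.4 × 10⁻⁴ → stable
  61–103 m: −αΔT+βΔS = −(2.3 × 10⁻⁴)(+2.9)+(7.2 × 10⁻⁴)(+0.27) = -4.7 × 10⁻⁴ → UNSTABLE
  103–134 m: −αΔT+βΔS = −(2.3 × 10⁻⁴)(-0.9)+(7.2 × 10⁻⁴)(+0.02) = 2.2 × 10⁻⁴ → stable
  134–182 m: −αΔT+βΔS = −(2.3 × 10⁻⁴)(+1.0)+(7.2 × 10⁻⁴)(+0.70) = 2.7 × 10⁻⁴ → stable
  182–252 m: −αΔT+βΔS = −(2.3 × 10⁻⁴)(-7.4)+(7.2 × 10⁻⁴)(-0.11) = 1.6 × 10⁻³ → stable
The 61–103 m interval has Δρ < 0: lighter water underlies denser water.

61–103 m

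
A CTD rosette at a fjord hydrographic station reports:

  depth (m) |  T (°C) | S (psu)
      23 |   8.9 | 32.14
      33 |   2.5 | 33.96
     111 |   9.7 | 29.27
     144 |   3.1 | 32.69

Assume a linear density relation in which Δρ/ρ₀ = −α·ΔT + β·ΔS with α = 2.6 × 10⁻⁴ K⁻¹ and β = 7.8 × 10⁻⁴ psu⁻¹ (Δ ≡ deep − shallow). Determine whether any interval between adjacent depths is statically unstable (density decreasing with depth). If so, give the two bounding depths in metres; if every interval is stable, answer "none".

33–111 m

Evaluate Δρ/ρ₀ = −αΔT + βΔS across each adjacent pair:
  23–33 m: −αΔT+βΔS = −(2.6 × 10⁻⁴)(-6.4)+(7.8 × 10⁻⁴)(+1.82) = 3.1 × 10⁻³ → stable
  33–111 m: −αΔT+βΔS = −(2.6 × 10⁻⁴)(+7.2)+(7.8 × 10⁻⁴)(-4.69) = -5.5 × 10⁻³ → UNSTABLE
  111–144 m: −αΔT+βΔS = −(2.6 × 10⁻⁴)(-6.6)+(7.8 × 10⁻⁴)(+3.42) = 4.4 × 10⁻³ → stable
The 33–111 m interval has Δρ < 0: lighter water underlies denser water.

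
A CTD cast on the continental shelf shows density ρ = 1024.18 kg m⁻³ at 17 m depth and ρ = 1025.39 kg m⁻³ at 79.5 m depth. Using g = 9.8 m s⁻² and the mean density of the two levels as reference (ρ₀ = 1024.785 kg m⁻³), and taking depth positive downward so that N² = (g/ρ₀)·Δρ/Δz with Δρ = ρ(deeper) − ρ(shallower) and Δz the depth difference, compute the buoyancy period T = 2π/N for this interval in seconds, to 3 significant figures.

Δρ = 1025.39 − 1024.18 = 1.21 kg m⁻³ over Δz = 79.5 − 17 = 62.5 m.
N² = (9.8/1024.785) × (1.21/62.5) = 1.8514 × 10⁻⁴ s⁻².
N = √(1.8514 × 10⁻⁴) = 0.013607 rad s⁻¹, so T = 2π/N = 461.76 s ≈ 462 s.
A positive N² confirms static stability across the interval.

462 s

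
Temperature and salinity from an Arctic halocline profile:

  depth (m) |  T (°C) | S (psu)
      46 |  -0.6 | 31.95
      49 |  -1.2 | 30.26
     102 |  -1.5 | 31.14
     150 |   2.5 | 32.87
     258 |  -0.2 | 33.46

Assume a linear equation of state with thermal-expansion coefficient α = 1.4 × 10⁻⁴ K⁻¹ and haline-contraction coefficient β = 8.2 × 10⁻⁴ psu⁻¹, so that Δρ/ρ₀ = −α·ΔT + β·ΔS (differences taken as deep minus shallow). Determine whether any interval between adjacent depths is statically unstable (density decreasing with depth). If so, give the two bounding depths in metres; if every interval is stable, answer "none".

Evaluate Δρ/ρ₀ = −αΔT + βΔS across each adjacent pair:
  46–49 m: −αΔT+βΔS = −(1.4 × 10⁻⁴)(-0.6)+(8.2 × 10⁻⁴)(-1.69) = -1.3 × 10⁻³ → UNSTABLE
  49–102 m: −αΔT+βΔS = −(1.4 × 10⁻⁴)(-0.3)+(8.2 × 10⁻⁴)(+0.88) = 7.6 × 10⁻⁴ → stable
  102–150 m: −αΔT+βΔS = −(1.4 × 10⁻⁴)(+4.0)+(8.2 × 10⁻⁴)(+1.73) = 8.6 × 10⁻⁴ → stable
  150–258 m: −αΔT+βΔS = −(1.4 × 10⁻⁴)(-2.7)+(8.2 × 10⁻⁴)(+0.59) = 8.6 × 10⁻⁴ → stable
The 46–49 m interval has Δρ < 0: lighter water underlies denser water.

46–49 m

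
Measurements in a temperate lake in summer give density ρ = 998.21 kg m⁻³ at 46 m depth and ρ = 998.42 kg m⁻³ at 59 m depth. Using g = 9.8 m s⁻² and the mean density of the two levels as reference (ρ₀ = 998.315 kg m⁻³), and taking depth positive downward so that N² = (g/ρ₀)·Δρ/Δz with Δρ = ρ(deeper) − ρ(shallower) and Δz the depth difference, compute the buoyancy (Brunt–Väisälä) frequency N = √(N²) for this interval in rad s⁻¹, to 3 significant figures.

Δρ = 998.42 − 998.21 = 0.21 kg m⁻³ over Δz = 59 − 46 = 13 m.
N² = (9.8/998.315) × (0.21/13) = 1.5857 × 10⁻⁴ s⁻².
N = √(1.5857 × 10⁻⁴) = 0.012592 rad s⁻¹ ≈ 0.0126 rad s⁻¹.

0.0126 rad s⁻¹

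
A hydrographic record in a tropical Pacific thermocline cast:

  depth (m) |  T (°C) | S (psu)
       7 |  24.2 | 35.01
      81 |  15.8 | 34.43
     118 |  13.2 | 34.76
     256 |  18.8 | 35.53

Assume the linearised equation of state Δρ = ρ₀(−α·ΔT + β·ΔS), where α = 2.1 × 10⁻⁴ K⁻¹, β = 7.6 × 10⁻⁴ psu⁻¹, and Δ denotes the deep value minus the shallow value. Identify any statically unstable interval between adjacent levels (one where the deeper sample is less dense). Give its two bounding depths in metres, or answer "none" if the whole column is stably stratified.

Evaluate Δρ/ρ₀ = −αΔT + βΔS across each adjacent pair:
  7–81 m: −αΔT+βΔS = −(2.1 × 10⁻⁴)(-8.4)+(7.6 × 10⁻⁴)(-0.58) = 1.3 × 10⁻³ → stable
  81–118 m: −αΔT+βΔS = −(2.1 × 10⁻⁴)(-2.6)+(7.6 × 10⁻⁴)(+0.33) = 8.0 × 10⁻⁴ → stable
  118–256 m: −αΔT+βΔS = −(2.1 × 10⁻⁴)(+5.6)+(7.6 × 10⁻⁴)(+0.77) = -5.9 × 10⁻⁴ → UNSTABLE
The 118–256 m interval has Δρ < 0: lighter water underlies denser water.

118–256 m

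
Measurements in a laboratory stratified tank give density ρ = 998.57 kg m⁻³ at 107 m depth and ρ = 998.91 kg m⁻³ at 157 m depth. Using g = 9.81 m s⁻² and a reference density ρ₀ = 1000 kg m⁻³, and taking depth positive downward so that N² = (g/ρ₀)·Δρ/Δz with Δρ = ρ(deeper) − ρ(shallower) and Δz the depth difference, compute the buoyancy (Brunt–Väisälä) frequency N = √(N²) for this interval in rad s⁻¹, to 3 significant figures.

8.17 × 10⁻³ rad s⁻¹

Δρ = 998.91 − 998.57 = 0.34 kg m⁻³ over Δz = 157 − 107 = 50 m.
N² = (9.81/1000) × (0.34/50) = 6.6708 × 10⁻⁵ s⁻².
N = √(6.6708 × 10⁻⁵) = 8.1675 × 10⁻³ rad s⁻¹ ≈ 8.17 × 10⁻³ rad s⁻¹.
Since Δρ > 0 the layer is stably stratified.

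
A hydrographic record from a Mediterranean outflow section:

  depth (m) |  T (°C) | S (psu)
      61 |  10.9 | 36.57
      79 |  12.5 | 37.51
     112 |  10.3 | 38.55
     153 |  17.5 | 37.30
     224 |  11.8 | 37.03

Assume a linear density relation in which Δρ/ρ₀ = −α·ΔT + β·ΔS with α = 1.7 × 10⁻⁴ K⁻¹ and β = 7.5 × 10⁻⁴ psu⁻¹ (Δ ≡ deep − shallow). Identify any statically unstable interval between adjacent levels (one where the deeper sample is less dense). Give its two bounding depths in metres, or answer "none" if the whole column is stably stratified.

112–153 m

Evaluate Δρ/ρ₀ = −αΔT + βΔS across each adjacent pair:
  61–79 m: −αΔT+βΔS = −(1.7 × 10⁻⁴)(+1.6)+(7.5 × 10⁻⁴)(+0.94) = 4.3 × 10⁻⁴ → stable
  79–112 m: −αΔT+βΔS = −(1.7 × 10⁻⁴)(-2.2)+(7.5 × 10⁻⁴)(+1.04) = 1.2 × 10⁻³ → stable
  112–153 m: −αΔT+βΔS = −(1.7 × 10⁻⁴)(+7.2)+(7.5 × 10⁻⁴)(-1.25) = -2.2 × 10⁻³ → UNSTABLE
  153–224 m: −αΔT+βΔS = −(1.7 × 10⁻⁴)(-5.7)+(7.5 × 10⁻⁴)(-0.27) = 7.7 × 10⁻⁴ → stable
The 112–153 m interval has Δρ < 0: lighter water underlies denser water.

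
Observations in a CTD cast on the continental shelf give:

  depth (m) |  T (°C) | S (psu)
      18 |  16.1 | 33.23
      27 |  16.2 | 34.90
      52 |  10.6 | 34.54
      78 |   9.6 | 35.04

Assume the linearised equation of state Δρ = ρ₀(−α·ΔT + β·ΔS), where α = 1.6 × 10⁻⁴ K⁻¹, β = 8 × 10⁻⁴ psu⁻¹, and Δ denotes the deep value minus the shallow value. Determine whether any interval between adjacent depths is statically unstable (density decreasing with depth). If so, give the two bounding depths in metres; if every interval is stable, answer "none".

none

Evaluate Δρ/ρ₀ = −αΔT + βΔS across each adjacent pair:
  18–27 m: −αΔT+βΔS = −(1.6 × 10⁻⁴)(+0.1)+(8 × 10⁻⁴)(+1.67) = 1.3 × 10⁻³ → stable
  27–52 m: −αΔT+βΔS = −(1.6 × 10⁻⁴)(-5.6)+(8 × 10⁻⁴)(-0.36) = 6.1 × 10⁻⁴ → stable
  52–78 m: −αΔT+βΔS = −(1.6 × 10⁻⁴)(-1.0)+(8 × 10⁻⁴)(+0.50) = 5.6 × 10⁻⁴ → stable
Every interval has Δρ > 0: the column is stably stratified throughout.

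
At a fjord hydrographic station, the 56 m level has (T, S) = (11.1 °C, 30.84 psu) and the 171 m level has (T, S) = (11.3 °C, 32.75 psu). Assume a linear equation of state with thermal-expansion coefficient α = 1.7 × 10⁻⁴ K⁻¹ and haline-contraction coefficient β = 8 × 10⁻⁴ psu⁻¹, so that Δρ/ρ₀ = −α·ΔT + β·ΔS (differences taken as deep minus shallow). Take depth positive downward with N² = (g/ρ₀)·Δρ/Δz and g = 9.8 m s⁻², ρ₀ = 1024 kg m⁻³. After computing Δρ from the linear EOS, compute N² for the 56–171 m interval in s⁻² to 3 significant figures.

ΔT = +0.2 K, ΔS = +1.91 psu (deep − shallow).
Δρ/ρ₀ = −αΔT + βΔS = -3.40 × 10⁻⁵ + 1.528 × 10⁻³ = 1.494 × 10⁻³, so Δρ ≈ 1.530 kg m⁻³.
N² = (g/ρ₀)·Δρ/Δz = g·(Δρ/ρ₀)/Δz = 9.8 × 1.494 × 10⁻³ / 115 = 1.2731 × 10⁻⁴ s⁻² ≈ 1.27 × 10⁻⁴ s⁻².

1.27 × 10⁻⁴ s⁻²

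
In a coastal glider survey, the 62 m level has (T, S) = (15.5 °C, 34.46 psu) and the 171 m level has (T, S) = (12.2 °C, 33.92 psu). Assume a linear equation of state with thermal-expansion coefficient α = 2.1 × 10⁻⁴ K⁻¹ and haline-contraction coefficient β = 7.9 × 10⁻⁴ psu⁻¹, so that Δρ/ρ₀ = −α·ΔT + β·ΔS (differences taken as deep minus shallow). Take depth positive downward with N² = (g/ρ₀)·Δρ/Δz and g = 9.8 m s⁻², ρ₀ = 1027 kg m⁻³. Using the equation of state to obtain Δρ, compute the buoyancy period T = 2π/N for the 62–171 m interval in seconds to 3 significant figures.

1.28 × 10³ s

ΔT = -3.3 K, ΔS = -0.54 psu (deep − shallow).
Δρ/ρ₀ = −αΔT + βΔS = 6.93 × 10⁻⁴ − 4.266 × 10⁻⁴ = 2.664 × 10⁻⁴, so Δρ ≈ 0.2736 kg m⁻³.
N² = (g/ρ₀)·Δρ/Δz = g·(Δρ/ρ₀)/Δz = 9.8 × 2.664 × 10⁻⁴ / 109 = 2.3952 × 10⁻⁵ s⁻².
N = √(2.3952 × 10⁻⁵) = 4.8941 × 10⁻³ rad s⁻¹ → T = 2π/N = 1.2838 × 10³ s ≈ 1.28 × 10³ s.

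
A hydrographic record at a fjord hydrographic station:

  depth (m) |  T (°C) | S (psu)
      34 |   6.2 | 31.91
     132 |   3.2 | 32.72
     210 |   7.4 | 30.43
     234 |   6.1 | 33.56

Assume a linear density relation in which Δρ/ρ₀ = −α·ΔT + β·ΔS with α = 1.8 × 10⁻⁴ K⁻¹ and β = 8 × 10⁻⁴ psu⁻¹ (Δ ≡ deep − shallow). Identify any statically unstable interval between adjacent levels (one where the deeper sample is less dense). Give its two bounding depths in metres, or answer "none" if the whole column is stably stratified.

132–210 m

Evaluate Δρ/ρ₀ = −αΔT + βΔS across each adjacent pair:
  34–132 m: −αΔT+βΔS = −(1.8 × 10⁻⁴)(-3.0)+(8 × 10⁻⁴)(+0.81) = 1.2 × 10⁻³ → stable
  132–210 m: −αΔT+βΔS = −(1.8 × 10⁻⁴)(+4.2)+(8 × 10⁻⁴)(-2.29) = -2.6 × 10⁻³ → UNSTABLE
  210–234 m: −αΔT+βΔS = −(1.8 × 10⁻⁴)(-1.3)+(8 × 10⁻⁴)(+3.13) = 2.7 × 10⁻³ → stable
The 132–210 m interval has Δρ < 0: lighter water underlies denser water.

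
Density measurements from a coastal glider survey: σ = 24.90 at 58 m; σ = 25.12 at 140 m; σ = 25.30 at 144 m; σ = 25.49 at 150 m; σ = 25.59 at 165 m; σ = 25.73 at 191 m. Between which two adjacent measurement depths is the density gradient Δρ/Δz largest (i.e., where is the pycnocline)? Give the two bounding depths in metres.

Compute the density gradient over each adjacent pair:
  58–140 m: Δρ/Δz = 0.22/82 = 2.7 × 10⁻³ kg m⁻⁴
  140–144 m: Δρ/Δz = 0.18/4 = 0.045 kg m⁻⁴
  144–150 m: Δρ/Δz = 0.19/6 = 0.032 kg m⁻⁴
  150–165 m: Δρ/Δz = 0.10/15 = 6.7 × 10⁻³ kg m⁻⁴
  165–191 m: Δρ/Δz = 0.14/26 = 5.4 × 10⁻³ kg m⁻⁴
The largest gradient is in the 140–144 m interval — the pycnocline.

140–144 m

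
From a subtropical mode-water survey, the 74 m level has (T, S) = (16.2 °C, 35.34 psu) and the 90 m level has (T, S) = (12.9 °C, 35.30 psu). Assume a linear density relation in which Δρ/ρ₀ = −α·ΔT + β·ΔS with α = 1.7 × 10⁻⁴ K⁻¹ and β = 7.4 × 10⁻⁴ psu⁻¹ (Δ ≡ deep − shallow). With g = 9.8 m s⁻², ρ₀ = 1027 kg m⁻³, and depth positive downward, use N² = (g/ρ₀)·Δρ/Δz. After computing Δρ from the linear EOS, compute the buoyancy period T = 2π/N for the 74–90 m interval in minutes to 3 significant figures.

ΔT = -3.3 K, ΔS = -0.04 psu (deep − shallow).
Δρ/ρ₀ = −αΔT + βΔS = 5.61 × 10⁻⁴ − 2.96 × 10⁻⁵ = 5.314 × 10⁻⁴, so Δρ ≈ 0.5457 kg m⁻³.
N² = (g/ρ₀)·Δρ/Δz = g·(Δρ/ρ₀)/Δz = 9.8 × 5.314 × 10⁻⁴ / 16 = 3.2548 × 10⁻⁴ s⁻².
N = √(3.2548 × 10⁻⁴) = 0.018041 rad s⁻¹ → T = 2π/N = 348.27 s = 5.8045 min ≈ 5.80 min.

5.80 min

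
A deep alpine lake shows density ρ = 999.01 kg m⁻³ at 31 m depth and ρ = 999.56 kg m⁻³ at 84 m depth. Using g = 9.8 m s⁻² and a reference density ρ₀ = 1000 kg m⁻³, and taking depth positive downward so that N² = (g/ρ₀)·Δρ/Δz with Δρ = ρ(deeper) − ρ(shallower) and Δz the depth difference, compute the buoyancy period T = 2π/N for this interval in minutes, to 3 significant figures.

10.4 min

Δρ = 999.56 − 999.01 = 0.55 kg m⁻³ over Δz = 84 − 31 = 53 m.
N² = (9.8/1000) × (0.55/53) = 1.0170 × 10⁻⁴ s⁻².
N = √(1.0170 × 10⁻⁴) = 0.010085 rad s⁻¹, so T = 2π/N = 623.02 s = 10.384 min ≈ 10.4 min.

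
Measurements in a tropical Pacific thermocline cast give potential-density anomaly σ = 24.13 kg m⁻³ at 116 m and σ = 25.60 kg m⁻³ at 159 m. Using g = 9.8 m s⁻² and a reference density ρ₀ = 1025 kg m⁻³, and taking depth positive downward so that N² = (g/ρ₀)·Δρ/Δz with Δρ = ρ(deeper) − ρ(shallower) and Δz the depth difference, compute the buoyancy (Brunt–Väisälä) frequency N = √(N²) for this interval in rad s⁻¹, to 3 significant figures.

Δρ = 1025.60 − 1024.13 = 1.47 kg m⁻³ over Δz = 159 − 116 = 43 m.
N² = (9.8/1025) × (1.47/43) = 3.2685 × 10⁻⁴ s⁻².
N = √(3.2685 × 10⁻⁴) = 0.018079 rad s⁻¹ ≈ 0.0181 rad s⁻¹.

0.0181 rad s⁻¹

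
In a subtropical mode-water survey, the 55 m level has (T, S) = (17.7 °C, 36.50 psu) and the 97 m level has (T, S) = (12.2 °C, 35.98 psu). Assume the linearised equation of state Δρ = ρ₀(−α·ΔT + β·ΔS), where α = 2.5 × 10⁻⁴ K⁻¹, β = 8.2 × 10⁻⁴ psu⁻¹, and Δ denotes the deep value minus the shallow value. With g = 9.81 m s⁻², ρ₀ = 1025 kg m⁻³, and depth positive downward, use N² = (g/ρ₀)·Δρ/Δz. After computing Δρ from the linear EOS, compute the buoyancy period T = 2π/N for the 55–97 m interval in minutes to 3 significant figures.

7.04 min

ΔT = -5.5 K, ΔS = -0.52 psu (deep − shallow).
Δρ/ρ₀ = −αΔT + βΔS = 1.375 × 10⁻³ − 4.264 × 10⁻⁴ = 9.486 × 10⁻⁴, so Δρ ≈ 0.9723 kg m⁻³.
N² = (g/ρ₀)·Δρ/Δz = g·(Δρ/ρ₀)/Δz = 9.81 × 9.486 × 10⁻⁴ / 42 = 2.2157 × 10⁻⁴ s⁻².
N = √(2.2157 × 10⁻⁴) = 0.014885 rad s⁻¹ → T = 2π/N = 422.12 s = 7.0353 min ≈ 7.04 min.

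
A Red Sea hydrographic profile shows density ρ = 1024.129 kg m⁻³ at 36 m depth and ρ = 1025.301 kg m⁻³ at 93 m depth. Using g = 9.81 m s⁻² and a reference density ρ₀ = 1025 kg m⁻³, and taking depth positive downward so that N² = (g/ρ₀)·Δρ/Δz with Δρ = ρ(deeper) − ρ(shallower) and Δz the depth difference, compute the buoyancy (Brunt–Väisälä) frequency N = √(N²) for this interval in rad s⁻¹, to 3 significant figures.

Δρ = 1025.301 − 1024.129 = 1.172 kg m⁻³ over Δz = 93 − 36 = 57 m.
N² = (9.81/1025) × (1.172/57) = 1.9679 × 10⁻⁴ s⁻².
N = √(1.9679 × 10⁻⁴) = 0.014028 rad s⁻¹ ≈ 0.0140 rad s⁻¹.
N² > 0, so the interval is statically stable.

0.0140 rad s⁻¹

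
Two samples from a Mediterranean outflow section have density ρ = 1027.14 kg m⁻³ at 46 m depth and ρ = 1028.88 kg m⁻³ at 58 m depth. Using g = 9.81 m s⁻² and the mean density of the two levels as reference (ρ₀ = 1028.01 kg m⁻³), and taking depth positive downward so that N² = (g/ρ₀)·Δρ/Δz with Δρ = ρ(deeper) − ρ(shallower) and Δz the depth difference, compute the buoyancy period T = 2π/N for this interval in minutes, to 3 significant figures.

Δρ = 1028.88 − 1027.14 = 1.74 kg m⁻³ over Δz = 58 − 46 = 12 m.
N² = (9.81/1028.01) × (1.74/12) = 1.3837 × 10⁻³ s⁻².
N = √(1.3837 × 10⁻³) = 0.037198 rad s⁻¹, so T = 2π/N = 168.91 s = 2.8152 min ≈ 2.82 min.

2.82 min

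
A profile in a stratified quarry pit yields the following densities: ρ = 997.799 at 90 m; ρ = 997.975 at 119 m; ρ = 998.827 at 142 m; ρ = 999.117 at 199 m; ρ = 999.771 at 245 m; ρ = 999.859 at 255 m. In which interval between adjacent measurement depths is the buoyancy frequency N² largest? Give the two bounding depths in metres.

119–142 m

Compute the density gradient over each adjacent pair:
  90–119 m: Δρ/Δz = 0.176/29 = 6.1 × 10⁻³ kg m⁻⁴
  119–142 m: Δρ/Δz = 0.852/23 = 0.037 kg m⁻⁴
  142–199 m: Δρ/Δz = 0.290/57 = 5.1 × 10⁻³ kg m⁻⁴
  199–245 m: Δρ/Δz = 0.654/46 = 0.014 kg m⁻⁴
  245–255 m: Δρ/Δz = 0.088/10 = 8.8 × 10⁻³ kg m⁻⁴
The largest gradient is in the 119–142 m interval — the pycnocline.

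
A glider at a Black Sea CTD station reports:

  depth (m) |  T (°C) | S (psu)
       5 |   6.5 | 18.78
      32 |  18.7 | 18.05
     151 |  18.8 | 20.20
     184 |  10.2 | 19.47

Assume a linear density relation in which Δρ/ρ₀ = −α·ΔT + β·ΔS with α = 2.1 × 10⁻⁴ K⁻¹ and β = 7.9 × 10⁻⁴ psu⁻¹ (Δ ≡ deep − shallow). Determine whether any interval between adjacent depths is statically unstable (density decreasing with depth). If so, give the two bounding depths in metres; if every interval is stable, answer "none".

5–32 m

Evaluate Δρ/ρ₀ = −αΔT + βΔS across each adjacent pair:
  5–32 m: −αΔT+βΔS = −(2.1 × 10⁻⁴)(+12.2)+(7.9 × 10⁻⁴)(-0.73) = -3.1 × 10⁻³ → UNSTABLE
  32–151 m: −αΔT+βΔS = −(2.1 × 10⁻⁴)(+0.1)+(7.9 × 10⁻⁴)(+2.15) = 1.7 × 10⁻³ → stable
  151–184 m: −αΔT+βΔS = −(2.1 × 10⁻⁴)(-8.6)+(7.9 × 10⁻⁴)(-0.73) = 1.2 × 10⁻³ → stable
The 5–32 m interval has Δρ < 0: lighter water underlies denser water.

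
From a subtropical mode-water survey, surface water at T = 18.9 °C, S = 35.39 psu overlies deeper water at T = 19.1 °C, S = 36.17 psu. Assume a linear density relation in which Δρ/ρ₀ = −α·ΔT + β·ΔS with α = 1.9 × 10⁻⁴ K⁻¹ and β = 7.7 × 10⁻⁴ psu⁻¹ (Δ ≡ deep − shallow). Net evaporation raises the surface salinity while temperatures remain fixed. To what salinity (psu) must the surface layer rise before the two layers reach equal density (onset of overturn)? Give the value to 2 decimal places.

Neutral buoyancy requires −α(T_deep − T_surf) + β(S_deep − S_surf′) = 0.
S_surf′ = S_deep − (α/β)·ΔT = 36.17 − (1.9 × 10⁻⁴/7.7 × 10⁻⁴)·(+0.2) = 36.1206 psu.
Increase required: 36.1206 − 35.39 = 0.7306 psu.

36.12 psu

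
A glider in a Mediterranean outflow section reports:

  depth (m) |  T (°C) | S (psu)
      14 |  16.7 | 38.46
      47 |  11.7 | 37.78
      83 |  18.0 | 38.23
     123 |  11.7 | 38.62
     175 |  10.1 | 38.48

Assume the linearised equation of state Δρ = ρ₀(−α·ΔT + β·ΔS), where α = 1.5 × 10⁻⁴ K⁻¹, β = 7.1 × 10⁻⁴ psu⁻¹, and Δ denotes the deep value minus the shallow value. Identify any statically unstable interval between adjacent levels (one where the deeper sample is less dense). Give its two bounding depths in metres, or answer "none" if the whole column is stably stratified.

47–83 m

Evaluate Δρ/ρ₀ = −αΔT + βΔS across each adjacent pair:
  14–47 m: −αΔT+βΔS = −(1.5 × 10⁻⁴)(-5.0)+(7.1 × 10⁻⁴)(-0.68) = 2.7 × 10⁻⁴ → stable
  47–83 m: −αΔT+βΔS = −(1.5 × 10⁻⁴)(+6.3)+(7.1 × 10⁻⁴)(+0.45) = -6.3 × 10⁻⁴ → UNSTABLE
  83–123 m: −αΔT+βΔS = −(1.5 × 10⁻⁴)(-6.3)+(7.1 × 10⁻⁴)(+0.39) = 1.2 × 10⁻³ → stable
  123–175 m: −αΔT+βΔS = −(1.5 × 10⁻⁴)(-1.6)+(7.1 × 10⁻⁴)(-0.14) = 1.4 × 10⁻⁴ → stable
The 47–83 m interval has Δρ < 0: lighter water underlies denser water.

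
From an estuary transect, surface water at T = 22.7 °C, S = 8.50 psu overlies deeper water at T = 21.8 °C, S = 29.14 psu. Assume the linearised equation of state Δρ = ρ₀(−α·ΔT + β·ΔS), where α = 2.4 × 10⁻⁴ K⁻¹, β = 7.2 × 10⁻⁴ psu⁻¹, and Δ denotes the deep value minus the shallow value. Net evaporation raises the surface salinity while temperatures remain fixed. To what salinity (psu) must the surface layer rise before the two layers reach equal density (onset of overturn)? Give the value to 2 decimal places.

Neutral buoyancy requires −α(T_deep − T_surf) + β(S_deep − S_surf′) = 0.
S_surf′ = S_deep − (α/β)·ΔT = 29.14 − (2.4 × 10⁻⁴/7.2 × 10⁻⁴)·(-0.9) = 29.4400 psu.
Increase required: 29.4400 − 8.50 = 20.9400 psu.

29.44 psu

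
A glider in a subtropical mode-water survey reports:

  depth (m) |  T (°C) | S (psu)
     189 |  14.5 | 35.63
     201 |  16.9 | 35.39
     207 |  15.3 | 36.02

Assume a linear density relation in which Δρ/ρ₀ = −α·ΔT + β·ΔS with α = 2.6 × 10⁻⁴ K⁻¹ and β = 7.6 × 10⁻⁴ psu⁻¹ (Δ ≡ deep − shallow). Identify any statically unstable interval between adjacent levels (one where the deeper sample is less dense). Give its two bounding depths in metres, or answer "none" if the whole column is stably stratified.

Evaluate Δρ/ρ₀ = −αΔT + βΔS across each adjacent pair:
  189–201 m: −αΔT+βΔS = −(2.6 × 10⁻⁴)(+2.4)+(7.6 × 10⁻⁴)(-0.24) = -8.1 × 10⁻⁴ → UNSTABLE
  201–207 m: −αΔT+βΔS = −(2.6 × 10⁻⁴)(-1.6)+(7.6 × 10⁻⁴)(+0.63) = 8.9 × 10⁻⁴ → stable
The 189–201 m interval has Δρ < 0: lighter water underlies denser water.

189–201 m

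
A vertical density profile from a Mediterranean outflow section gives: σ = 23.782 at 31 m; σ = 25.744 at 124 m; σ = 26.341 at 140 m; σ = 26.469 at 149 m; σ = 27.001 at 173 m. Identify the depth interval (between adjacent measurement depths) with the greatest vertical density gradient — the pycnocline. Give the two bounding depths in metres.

Compute the density gradient over each adjacent pair:
  31–124 m: Δρ/Δz = 1.962/93 = 0.021 kg m⁻⁴
  124–140 m: Δρ/Δz = 0.597/16 = 0.037 kg m⁻⁴
  140–149 m: Δρ/Δz = 0.128/9 = 0.014 kg m⁻⁴
  149–173 m: Δρ/Δz = 0.532/24 = 0.022 kg m⁻⁴
The largest gradient is in the 124–140 m interval — the pycnocline.

124–140 m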